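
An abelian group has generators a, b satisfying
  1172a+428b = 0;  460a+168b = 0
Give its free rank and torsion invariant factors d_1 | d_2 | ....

rank_ℚ(R)=2; free=2−2=0
SNF(R) diag = [4, 4] → torsion [4, 4]

Answer: M ≅ ℤ/4 ⊕ ℤ/4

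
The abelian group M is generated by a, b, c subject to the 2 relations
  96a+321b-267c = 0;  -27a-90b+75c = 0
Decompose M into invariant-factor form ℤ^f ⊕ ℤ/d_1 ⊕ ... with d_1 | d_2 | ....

rank_ℚ(R)=2; free=3−2=1
SNF(R) diag = [3, 3] → torsion [3, 3]

Answer: M ≅ ℤ^1 ⊕ ℤ/3 ⊕ ℤ/3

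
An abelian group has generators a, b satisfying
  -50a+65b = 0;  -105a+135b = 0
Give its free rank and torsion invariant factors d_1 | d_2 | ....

rank_ℚ(R)=2; free=2−2=0
SNF(R) diag = [5, 15] → torsion [5, 15]

Answer: M ≅ ℤ/5 ⊕ ℤ/15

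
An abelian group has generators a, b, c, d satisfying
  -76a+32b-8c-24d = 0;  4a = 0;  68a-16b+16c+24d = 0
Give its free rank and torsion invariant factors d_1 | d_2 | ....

rank_ℚ(R)=3; free=4−3=1
SNF(R) diag = [4, 8, 24] → torsion [4, 8, 24]

Answer: M ≅ ℤ^1 ⊕ ℤ/4 ⊕ ℤ/8 ⊕ ℤ/24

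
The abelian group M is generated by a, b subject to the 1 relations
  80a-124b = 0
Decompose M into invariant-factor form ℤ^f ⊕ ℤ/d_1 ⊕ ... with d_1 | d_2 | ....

rank_ℚ(R)=1; free=2−1=1
SNF(R) diag = [4] → torsion [4]

Answer: M ≅ ℤ^1 ⊕ ℤ/4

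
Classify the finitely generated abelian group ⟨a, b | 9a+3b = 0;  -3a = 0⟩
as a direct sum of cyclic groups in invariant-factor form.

Answer: M ≅ ℤ/3 ⊕ ℤ/3

Derivation:
rank_ℚ(R)=2; free=2−2=0
SNF(R) diag = [3, 3] → torsion [3, 3]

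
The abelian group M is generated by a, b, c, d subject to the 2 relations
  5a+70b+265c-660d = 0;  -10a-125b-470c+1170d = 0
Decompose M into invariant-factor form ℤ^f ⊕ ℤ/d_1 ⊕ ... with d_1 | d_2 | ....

Answer: M ≅ ℤ^2 ⊕ ℤ/5 ⊕ ℤ/15

Derivation:
rank_ℚ(R)=2; free=4−2=2
SNF(R) diag = [5, 15] → torsion [5, 15]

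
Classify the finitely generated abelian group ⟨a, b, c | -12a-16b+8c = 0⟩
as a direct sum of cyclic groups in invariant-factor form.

rank_ℚ(R)=1; free=3−1=2
SNF(R) diag = [4] → torsion [4]

Answer: M ≅ ℤ^2 ⊕ ℤ/4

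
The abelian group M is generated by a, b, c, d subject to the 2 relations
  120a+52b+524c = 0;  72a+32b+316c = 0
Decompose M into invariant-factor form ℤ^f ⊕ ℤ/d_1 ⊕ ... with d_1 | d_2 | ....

Answer: M ≅ ℤ^2 ⊕ ℤ/4 ⊕ ℤ/12

Derivation:
rank_ℚ(R)=2; free=4−2=2
SNF(R) diag = [4, 12] → torsion [4, 12]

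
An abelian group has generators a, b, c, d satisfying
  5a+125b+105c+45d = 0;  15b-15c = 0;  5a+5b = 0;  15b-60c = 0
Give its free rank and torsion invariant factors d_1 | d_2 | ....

Answer: M ≅ ℤ/5 ⊕ ℤ/15 ⊕ ℤ/45 ⊕ ℤ/45

Derivation:
rank_ℚ(R)=4; free=4−4=0
SNF(R) diag = [5, 15, 45, 45] → torsion [5, 15, 45, 45]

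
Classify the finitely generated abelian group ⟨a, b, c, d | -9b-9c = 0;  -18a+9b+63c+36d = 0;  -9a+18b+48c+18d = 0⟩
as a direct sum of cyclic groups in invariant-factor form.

Answer: M ≅ ℤ^1 ⊕ ℤ/3 ⊕ ℤ/9 ⊕ ℤ/18

Derivation:
rank_ℚ(R)=3; free=4−3=1
SNF(R) diag = [3, 9, 18] → torsion [3, 9, 18]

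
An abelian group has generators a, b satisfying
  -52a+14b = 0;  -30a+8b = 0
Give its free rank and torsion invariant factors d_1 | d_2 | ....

Answer: M ≅ ℤ/2 ⊕ ℤ/2

Derivation:
rank_ℚ(R)=2; free=2−2=0
SNF(R) diag = [2, 2] → torsion [2, 2]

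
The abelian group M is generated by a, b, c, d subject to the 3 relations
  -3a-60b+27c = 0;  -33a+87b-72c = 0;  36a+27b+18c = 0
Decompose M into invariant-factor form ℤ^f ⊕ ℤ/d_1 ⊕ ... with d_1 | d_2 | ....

rank_ℚ(R)=3; free=4−3=1
SNF(R) diag = [3, 9, 27] → torsion [3, 9, 27]

Answer: M ≅ ℤ^1 ⊕ ℤ/3 ⊕ ℤ/9 ⊕ ℤ/27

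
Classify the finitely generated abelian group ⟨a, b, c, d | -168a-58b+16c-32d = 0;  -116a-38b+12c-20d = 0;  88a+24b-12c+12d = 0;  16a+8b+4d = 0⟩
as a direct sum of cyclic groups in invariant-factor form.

rank_ℚ(R)=4; free=4−4=0
SNF(R) diag = [2, 4, 4, 4] → torsion [2, 4, 4, 4]

Answer: M ≅ ℤ/2 ⊕ ℤ/4 ⊕ ℤ/4 ⊕ ℤ/4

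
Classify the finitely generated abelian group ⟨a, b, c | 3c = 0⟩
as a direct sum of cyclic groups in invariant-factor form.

Answer: M ≅ ℤ^2 ⊕ ℤ/3

Derivation:
rank_ℚ(R)=1; free=3−1=2
SNF(R) diag = [3] → torsion [3]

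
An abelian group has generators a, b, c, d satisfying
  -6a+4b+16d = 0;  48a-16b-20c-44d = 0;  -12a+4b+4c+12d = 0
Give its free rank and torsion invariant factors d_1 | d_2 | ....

Answer: M ≅ ℤ^1 ⊕ ℤ/2 ⊕ ℤ/4 ⊕ ℤ/12

Derivation:
rank_ℚ(R)=3; free=4−3=1
SNF(R) diag = [2, 4, 12] → torsion [2, 4, 12]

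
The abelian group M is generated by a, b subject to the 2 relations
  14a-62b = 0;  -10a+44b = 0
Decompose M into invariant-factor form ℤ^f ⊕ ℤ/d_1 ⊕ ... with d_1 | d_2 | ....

rank_ℚ(R)=2; free=2−2=0
SNF(R) diag = [2, 2] → torsion [2, 2]

Answer: M ≅ ℤ/2 ⊕ ℤ/2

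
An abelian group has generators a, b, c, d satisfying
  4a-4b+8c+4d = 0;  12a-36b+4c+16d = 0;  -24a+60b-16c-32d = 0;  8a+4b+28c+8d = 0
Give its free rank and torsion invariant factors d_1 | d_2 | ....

rank_ℚ(R)=4; free=4−4=0
SNF(R) diag = [4, 4, 4, 12] → torsion [4, 4, 4, 12]

Answer: M ≅ ℤ/4 ⊕ ℤ/4 ⊕ ℤ/4 ⊕ ℤ/12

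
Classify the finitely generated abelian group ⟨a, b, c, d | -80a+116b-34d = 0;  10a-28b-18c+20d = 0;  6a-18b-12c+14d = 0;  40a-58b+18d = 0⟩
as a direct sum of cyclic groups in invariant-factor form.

rank_ℚ(R)=4; free=4−4=0
SNF(R) diag = [2, 2, 6, 18] → torsion [2, 2, 6, 18]

Answer: M ≅ ℤ/2 ⊕ ℤ/2 ⊕ ℤ/6 ⊕ ℤ/18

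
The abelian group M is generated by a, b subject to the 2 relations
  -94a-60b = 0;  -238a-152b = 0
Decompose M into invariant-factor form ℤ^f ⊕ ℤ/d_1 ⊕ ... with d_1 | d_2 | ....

Answer: M ≅ ℤ/2 ⊕ ℤ/4

Derivation:
rank_ℚ(R)=2; free=2−2=0
SNF(R) diag = [2, 4] → torsion [2, 4]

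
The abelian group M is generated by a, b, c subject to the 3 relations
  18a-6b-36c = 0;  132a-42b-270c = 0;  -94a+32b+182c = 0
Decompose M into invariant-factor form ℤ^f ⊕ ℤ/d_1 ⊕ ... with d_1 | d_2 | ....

Answer: M ≅ ℤ/2 ⊕ ℤ/6 ⊕ ℤ/12

Derivation:
rank_ℚ(R)=3; free=3−3=0
SNF(R) diag = [2, 6, 12] → torsion [2, 6, 12]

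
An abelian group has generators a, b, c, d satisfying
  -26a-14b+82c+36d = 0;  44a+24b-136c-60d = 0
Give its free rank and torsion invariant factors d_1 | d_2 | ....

rank_ℚ(R)=2; free=4−2=2
SNF(R) diag = [2, 4] → torsion [2, 4]

Answer: M ≅ ℤ^2 ⊕ ℤ/2 ⊕ ℤ/4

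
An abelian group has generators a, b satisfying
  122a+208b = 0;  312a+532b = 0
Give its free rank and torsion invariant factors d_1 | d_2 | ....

rank_ℚ(R)=2; free=2−2=0
SNF(R) diag = [2, 4] → torsion [2, 4]

Answer: M ≅ ℤ/2 ⊕ ℤ/4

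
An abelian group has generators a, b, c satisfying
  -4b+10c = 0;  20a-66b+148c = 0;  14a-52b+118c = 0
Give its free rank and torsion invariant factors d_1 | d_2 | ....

rank_ℚ(R)=3; free=3−3=0
SNF(R) diag = [2, 2, 2] → torsion [2, 2, 2]

Answer: M ≅ ℤ/2 ⊕ ℤ/2 ⊕ ℤ/2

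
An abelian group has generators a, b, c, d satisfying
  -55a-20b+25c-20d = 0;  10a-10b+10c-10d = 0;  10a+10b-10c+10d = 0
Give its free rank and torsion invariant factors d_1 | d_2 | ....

rank_ℚ(R)=3; free=4−3=1
SNF(R) diag = [5, 10, 20] → torsion [5, 10, 20]

Answer: M ≅ ℤ^1 ⊕ ℤ/5 ⊕ ℤ/10 ⊕ ℤ/20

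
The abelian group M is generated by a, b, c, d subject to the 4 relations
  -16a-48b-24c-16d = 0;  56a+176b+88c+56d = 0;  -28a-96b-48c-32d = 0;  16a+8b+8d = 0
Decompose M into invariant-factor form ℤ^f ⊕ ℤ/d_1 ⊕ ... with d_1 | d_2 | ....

rank_ℚ(R)=4; free=4−4=0
SNF(R) diag = [4, 8, 8, 8] → torsion [4, 8, 8, 8]

Answer: M ≅ ℤ/4 ⊕ ℤ/8 ⊕ ℤ/8 ⊕ ℤ/8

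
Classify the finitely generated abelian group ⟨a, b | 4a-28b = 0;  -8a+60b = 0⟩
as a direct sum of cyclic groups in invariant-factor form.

Answer: M ≅ ℤ/4 ⊕ ℤ/4

Derivation:
rank_ℚ(R)=2; free=2−2=0
SNF(R) diag = [4, 4] → torsion [4, 4]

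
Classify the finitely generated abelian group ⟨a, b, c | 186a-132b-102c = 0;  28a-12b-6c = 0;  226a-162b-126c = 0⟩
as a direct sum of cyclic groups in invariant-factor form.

Answer: M ≅ ℤ/2 ⊕ ℤ/6 ⊕ ℤ/18

Derivation:
rank_ℚ(R)=3; free=3−3=0
SNF(R) diag = [2, 6, 18] → torsion [2, 6, 18]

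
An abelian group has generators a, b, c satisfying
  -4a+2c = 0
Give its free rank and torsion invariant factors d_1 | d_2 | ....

rank_ℚ(R)=1; free=3−1=2
SNF(R) diag = [2] → torsion [2]

Answer: M ≅ ℤ^2 ⊕ ℤ/2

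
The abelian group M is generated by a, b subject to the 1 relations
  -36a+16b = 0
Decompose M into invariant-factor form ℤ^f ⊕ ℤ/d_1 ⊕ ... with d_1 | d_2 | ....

Answer: M ≅ ℤ^1 ⊕ ℤ/4

Derivation:
rank_ℚ(R)=1; free=2−1=1
SNF(R) diag = [4] → torsion [4]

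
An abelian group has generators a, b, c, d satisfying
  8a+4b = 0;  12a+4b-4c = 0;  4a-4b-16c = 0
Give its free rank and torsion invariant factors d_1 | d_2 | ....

Answer: M ≅ ℤ^1 ⊕ ℤ/4 ⊕ ℤ/4 ⊕ ℤ/4

Derivation:
rank_ℚ(R)=3; free=4−3=1
SNF(R) diag = [4, 4, 4] → torsion [4, 4, 4]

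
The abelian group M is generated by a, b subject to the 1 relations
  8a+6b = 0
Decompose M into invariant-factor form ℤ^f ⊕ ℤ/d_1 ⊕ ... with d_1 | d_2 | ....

Answer: M ≅ ℤ^1 ⊕ ℤ/2

Derivation:
rank_ℚ(R)=1; free=2−1=1
SNF(R) diag = [2] → torsion [2]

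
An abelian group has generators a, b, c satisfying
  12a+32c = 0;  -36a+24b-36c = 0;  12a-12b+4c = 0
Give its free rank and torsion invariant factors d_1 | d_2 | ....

rank_ℚ(R)=3; free=3−3=0
SNF(R) diag = [4, 12, 12] → torsion [4, 12, 12]

Answer: M ≅ ℤ/4 ⊕ ℤ/12 ⊕ ℤ/12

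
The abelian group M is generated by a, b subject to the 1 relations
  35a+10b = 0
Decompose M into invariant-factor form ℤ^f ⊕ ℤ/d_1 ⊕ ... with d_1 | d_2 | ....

rank_ℚ(R)=1; free=2−1=1
SNF(R) diag = [5] → torsion [5]

Answer: M ≅ ℤ^1 ⊕ ℤ/5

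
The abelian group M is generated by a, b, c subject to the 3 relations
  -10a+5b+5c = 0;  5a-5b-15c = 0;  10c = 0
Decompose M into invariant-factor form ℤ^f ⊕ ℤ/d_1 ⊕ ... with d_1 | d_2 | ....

rank_ℚ(R)=3; free=3−3=0
SNF(R) diag = [5, 5, 10] → torsion [5, 5, 10]

Answer: M ≅ ℤ/5 ⊕ ℤ/5 ⊕ ℤ/10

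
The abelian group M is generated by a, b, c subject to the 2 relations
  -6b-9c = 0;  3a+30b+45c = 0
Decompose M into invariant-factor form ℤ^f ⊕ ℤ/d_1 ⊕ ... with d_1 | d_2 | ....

Answer: M ≅ ℤ^1 ⊕ ℤ/3 ⊕ ℤ/3

Derivation:
rank_ℚ(R)=2; free=3−2=1
SNF(R) diag = [3, 3] → torsion [3, 3]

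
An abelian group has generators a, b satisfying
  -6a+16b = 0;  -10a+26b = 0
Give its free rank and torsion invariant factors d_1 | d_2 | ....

rank_ℚ(R)=2; free=2−2=0
SNF(R) diag = [2, 2] → torsion [2, 2]

Answer: M ≅ ℤ/2 ⊕ ℤ/2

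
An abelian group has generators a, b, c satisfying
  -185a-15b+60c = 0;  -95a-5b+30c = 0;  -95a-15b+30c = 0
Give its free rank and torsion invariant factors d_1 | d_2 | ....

Answer: M ≅ ℤ/5 ⊕ ℤ/10 ⊕ ℤ/30

Derivation:
rank_ℚ(R)=3; free=3−3=0
SNF(R) diag = [5, 10, 30] → torsion [5, 10, 30]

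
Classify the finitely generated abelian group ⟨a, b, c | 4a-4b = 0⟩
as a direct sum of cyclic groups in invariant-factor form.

rank_ℚ(R)=1; free=3−1=2
SNF(R) diag = [4] → torsion [4]

Answer: M ≅ ℤ^2 ⊕ ℤ/4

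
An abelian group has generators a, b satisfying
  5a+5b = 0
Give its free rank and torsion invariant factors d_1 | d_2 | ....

Answer: M ≅ ℤ^1 ⊕ ℤ/5

Derivation:
rank_ℚ(R)=1; free=2−1=1
SNF(R) diag = [5] → torsion [5]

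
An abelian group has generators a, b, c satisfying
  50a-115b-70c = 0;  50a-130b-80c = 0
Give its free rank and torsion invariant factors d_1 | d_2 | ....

Answer: M ≅ ℤ^1 ⊕ ℤ/5 ⊕ ℤ/10

Derivation:
rank_ℚ(R)=2; free=3−2=1
SNF(R) diag = [5, 10] → torsion [5, 10]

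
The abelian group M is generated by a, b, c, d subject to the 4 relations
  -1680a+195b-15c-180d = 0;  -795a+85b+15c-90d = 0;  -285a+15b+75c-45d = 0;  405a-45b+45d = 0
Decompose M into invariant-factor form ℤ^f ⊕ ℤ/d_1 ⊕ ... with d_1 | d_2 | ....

Answer: M ≅ ℤ/5 ⊕ ℤ/15 ⊕ ℤ/45 ⊕ ℤ/45

Derivation:
rank_ℚ(R)=4; free=4−4=0
SNF(R) diag = [5, 15, 45, 45] → torsion [5, 15, 45, 45]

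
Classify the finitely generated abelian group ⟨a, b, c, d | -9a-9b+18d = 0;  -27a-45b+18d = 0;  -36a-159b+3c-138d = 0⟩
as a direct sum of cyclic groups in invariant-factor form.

rank_ℚ(R)=3; free=4−3=1
SNF(R) diag = [3, 9, 18] → torsion [3, 9, 18]

Answer: M ≅ ℤ^1 ⊕ ℤ/3 ⊕ ℤ/9 ⊕ ℤ/18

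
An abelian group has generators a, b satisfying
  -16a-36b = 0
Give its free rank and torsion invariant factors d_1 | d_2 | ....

rank_ℚ(R)=1; free=2−1=1
SNF(R) diag = [4] → torsion [4]

Answer: M ≅ ℤ^1 ⊕ ℤ/4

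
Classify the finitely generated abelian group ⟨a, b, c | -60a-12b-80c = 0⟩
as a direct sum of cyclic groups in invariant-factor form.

rank_ℚ(R)=1; free=3−1=2
SNF(R) diag = [4] → torsion [4]

Answer: M ≅ ℤ^2 ⊕ ℤ/4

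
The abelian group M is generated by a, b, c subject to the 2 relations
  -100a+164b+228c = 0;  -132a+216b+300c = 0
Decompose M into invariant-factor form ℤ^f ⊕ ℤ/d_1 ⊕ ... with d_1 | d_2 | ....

Answer: M ≅ ℤ^1 ⊕ ℤ/4 ⊕ ℤ/12

Derivation:
rank_ℚ(R)=2; free=3−2=1
SNF(R) diag = [4, 12] → torsion [4, 12]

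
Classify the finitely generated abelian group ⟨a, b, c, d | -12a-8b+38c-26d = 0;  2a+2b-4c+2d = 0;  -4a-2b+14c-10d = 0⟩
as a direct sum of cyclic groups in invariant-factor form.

rank_ℚ(R)=3; free=4−3=1
SNF(R) diag = [2, 2, 2] → torsion [2, 2, 2]

Answer: M ≅ ℤ^1 ⊕ ℤ/2 ⊕ ℤ/2 ⊕ ℤ/2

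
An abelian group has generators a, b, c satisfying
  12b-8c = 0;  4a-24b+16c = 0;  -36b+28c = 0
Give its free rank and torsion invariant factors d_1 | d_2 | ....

rank_ℚ(R)=3; free=3−3=0
SNF(R) diag = [4, 4, 12] → torsion [4, 4, 12]

Answer: M ≅ ℤ/4 ⊕ ℤ/4 ⊕ ℤ/12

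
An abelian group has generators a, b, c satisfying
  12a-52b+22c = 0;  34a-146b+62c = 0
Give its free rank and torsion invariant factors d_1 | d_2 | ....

rank_ℚ(R)=2; free=3−2=1
SNF(R) diag = [2, 2] → torsion [2, 2]

Answer: M ≅ ℤ^1 ⊕ ℤ/2 ⊕ ℤ/2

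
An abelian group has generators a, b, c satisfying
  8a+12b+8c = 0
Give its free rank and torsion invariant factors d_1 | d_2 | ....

rank_ℚ(R)=1; free=3−1=2
SNF(R) diag = [4] → torsion [4]

Answer: M ≅ ℤ^2 ⊕ ℤ/4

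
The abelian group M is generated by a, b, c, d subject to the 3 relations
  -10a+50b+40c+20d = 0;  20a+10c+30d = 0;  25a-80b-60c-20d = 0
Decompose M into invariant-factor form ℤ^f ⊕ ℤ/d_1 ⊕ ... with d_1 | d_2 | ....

Answer: M ≅ ℤ^1 ⊕ ℤ/5 ⊕ ℤ/10 ⊕ ℤ/10

Derivation:
rank_ℚ(R)=3; free=4−3=1
SNF(R) diag = [5, 10, 10] → torsion [5, 10, 10]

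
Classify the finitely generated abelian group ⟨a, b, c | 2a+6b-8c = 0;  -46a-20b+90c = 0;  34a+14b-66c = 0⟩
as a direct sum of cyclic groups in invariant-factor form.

Answer: M ≅ ℤ/2 ⊕ ℤ/2 ⊕ ℤ/6

Derivation:
rank_ℚ(R)=3; free=3−3=0
SNF(R) diag = [2, 2, 6] → torsion [2, 2, 6]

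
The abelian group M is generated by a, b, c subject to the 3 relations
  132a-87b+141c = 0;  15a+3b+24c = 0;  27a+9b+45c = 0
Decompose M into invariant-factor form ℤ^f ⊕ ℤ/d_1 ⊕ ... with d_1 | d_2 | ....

rank_ℚ(R)=3; free=3−3=0
SNF(R) diag = [3, 9, 27] → torsion [3, 9, 27]

Answer: M ≅ ℤ/3 ⊕ ℤ/9 ⊕ ℤ/27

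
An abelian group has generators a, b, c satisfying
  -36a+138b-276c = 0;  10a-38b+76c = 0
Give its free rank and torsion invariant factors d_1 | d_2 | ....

Answer: M ≅ ℤ^1 ⊕ ℤ/2 ⊕ ℤ/6

Derivation:
rank_ℚ(R)=2; free=3−2=1
SNF(R) diag = [2, 6] → torsion [2, 6]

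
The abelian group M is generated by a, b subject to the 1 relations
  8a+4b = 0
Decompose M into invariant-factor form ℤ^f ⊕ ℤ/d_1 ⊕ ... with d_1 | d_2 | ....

rank_ℚ(R)=1; free=2−1=1
SNF(R) diag = [4] → torsion [4]

Answer: M ≅ ℤ^1 ⊕ ℤ/4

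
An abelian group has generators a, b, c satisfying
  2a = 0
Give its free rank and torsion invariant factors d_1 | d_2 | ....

rank_ℚ(R)=1; free=3−1=2
SNF(R) diag = [2] → torsion [2]

Answer: M ≅ ℤ^2 ⊕ ℤ/2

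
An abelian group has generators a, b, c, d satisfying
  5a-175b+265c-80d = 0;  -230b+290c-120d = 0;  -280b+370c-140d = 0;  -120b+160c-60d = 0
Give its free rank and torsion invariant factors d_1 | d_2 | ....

rank_ℚ(R)=4; free=4−4=0
SNF(R) diag = [5, 10, 10, 20] → torsion [5, 10, 10, 20]

Answer: M ≅ ℤ/5 ⊕ ℤ/10 ⊕ ℤ/10 ⊕ ℤ/20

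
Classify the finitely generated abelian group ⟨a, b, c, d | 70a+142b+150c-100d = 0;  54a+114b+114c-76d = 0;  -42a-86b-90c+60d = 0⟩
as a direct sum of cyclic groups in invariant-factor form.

rank_ℚ(R)=3; free=4−3=1
SNF(R) diag = [2, 4, 4] → torsion [2, 4, 4]

Answer: M ≅ ℤ^1 ⊕ ℤ/2 ⊕ ℤ/4 ⊕ ℤ/4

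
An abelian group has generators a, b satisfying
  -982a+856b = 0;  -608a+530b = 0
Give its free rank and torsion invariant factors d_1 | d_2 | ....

Answer: M ≅ ℤ/2 ⊕ ℤ/6

Derivation:
rank_ℚ(R)=2; free=2−2=0
SNF(R) diag = [2, 6] → torsion [2, 6]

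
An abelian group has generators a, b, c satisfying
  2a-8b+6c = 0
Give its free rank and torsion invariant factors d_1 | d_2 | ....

rank_ℚ(R)=1; free=3−1=2
SNF(R) diag = [2] → torsion [2]

Answer: M ≅ ℤ^2 ⊕ ℤ/2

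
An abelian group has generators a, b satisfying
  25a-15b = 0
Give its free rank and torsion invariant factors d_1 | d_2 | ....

rank_ℚ(R)=1; free=2−1=1
SNF(R) diag = [5] → torsion [5]

Answer: M ≅ ℤ^1 ⊕ ℤ/5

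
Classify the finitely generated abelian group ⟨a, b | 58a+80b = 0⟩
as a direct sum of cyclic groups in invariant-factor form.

rank_ℚ(R)=1; free=2−1=1
SNF(R) diag = [2] → torsion [2]

Answer: M ≅ ℤ^1 ⊕ ℤ/2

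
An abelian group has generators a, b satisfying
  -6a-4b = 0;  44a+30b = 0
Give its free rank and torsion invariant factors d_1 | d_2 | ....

Answer: M ≅ ℤ/2 ⊕ ℤ/2

Derivation:
rank_ℚ(R)=2; free=2−2=0
SNF(R) diag = [2, 2] → torsion [2, 2]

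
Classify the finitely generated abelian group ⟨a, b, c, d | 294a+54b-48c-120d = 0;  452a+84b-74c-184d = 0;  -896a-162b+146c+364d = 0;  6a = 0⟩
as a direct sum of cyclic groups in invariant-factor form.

Answer: M ≅ ℤ/2 ⊕ ℤ/6 ⊕ ℤ/6 ⊕ ℤ/12

Derivation:
rank_ℚ(R)=4; free=4−4=0
SNF(R) diag = [2, 6, 6, 12] → torsion [2, 6, 6, 12]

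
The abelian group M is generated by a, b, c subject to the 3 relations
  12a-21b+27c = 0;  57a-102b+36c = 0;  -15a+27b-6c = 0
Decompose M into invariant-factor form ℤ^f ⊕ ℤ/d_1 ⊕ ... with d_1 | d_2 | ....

Answer: M ≅ ℤ/3 ⊕ ℤ/3 ⊕ ℤ/9

Derivation:
rank_ℚ(R)=3; free=3−3=0
SNF(R) diag = [3, 3, 9] → torsion [3, 3, 9]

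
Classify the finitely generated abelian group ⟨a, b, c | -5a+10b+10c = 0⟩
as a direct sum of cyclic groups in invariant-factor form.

rank_ℚ(R)=1; free=3−1=2
SNF(R) diag = [5] → torsion [5]

Answer: M ≅ ℤ^2 ⊕ ℤ/5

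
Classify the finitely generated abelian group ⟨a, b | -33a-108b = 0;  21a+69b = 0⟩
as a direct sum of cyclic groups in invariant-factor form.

rank_ℚ(R)=2; free=2−2=0
SNF(R) diag = [3, 3] → torsion [3, 3]

Answer: M ≅ ℤ/3 ⊕ ℤ/3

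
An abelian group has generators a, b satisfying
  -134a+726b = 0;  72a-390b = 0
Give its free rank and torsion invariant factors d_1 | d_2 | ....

rank_ℚ(R)=2; free=2−2=0
SNF(R) diag = [2, 6] → torsion [2, 6]

Answer: M ≅ ℤ/2 ⊕ ℤ/6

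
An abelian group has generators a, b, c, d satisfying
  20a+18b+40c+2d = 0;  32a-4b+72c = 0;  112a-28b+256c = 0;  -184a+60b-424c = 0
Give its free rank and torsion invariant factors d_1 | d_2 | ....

rank_ℚ(R)=4; free=4−4=0
SNF(R) diag = [2, 4, 8, 8] → torsion [2, 4, 8, 8]

Answer: M ≅ ℤ/2 ⊕ ℤ/4 ⊕ ℤ/8 ⊕ ℤ/8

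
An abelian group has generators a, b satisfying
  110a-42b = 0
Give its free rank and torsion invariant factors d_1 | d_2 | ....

Answer: M ≅ ℤ^1 ⊕ ℤ/2

Derivation:
rank_ℚ(R)=1; free=2−1=1
SNF(R) diag = [2] → torsion [2]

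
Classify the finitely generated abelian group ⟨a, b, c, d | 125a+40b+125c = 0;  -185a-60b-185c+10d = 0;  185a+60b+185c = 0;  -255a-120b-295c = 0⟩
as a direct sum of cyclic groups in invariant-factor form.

rank_ℚ(R)=4; free=4−4=0
SNF(R) diag = [5, 10, 20, 40] → torsion [5, 10, 20, 40]

Answer: M ≅ ℤ/5 ⊕ ℤ/10 ⊕ ℤ/20 ⊕ ℤ/40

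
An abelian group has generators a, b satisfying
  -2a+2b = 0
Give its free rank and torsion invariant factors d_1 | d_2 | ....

rank_ℚ(R)=1; free=2−1=1
SNF(R) diag = [2] → torsion [2]

Answer: M ≅ ℤ^1 ⊕ ℤ/2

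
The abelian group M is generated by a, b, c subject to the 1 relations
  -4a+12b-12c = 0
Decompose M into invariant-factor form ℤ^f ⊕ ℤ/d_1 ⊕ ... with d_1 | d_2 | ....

rank_ℚ(R)=1; free=3−1=2
SNF(R) diag = [4] → torsion [4]

Answer: M ≅ ℤ^2 ⊕ ℤ/4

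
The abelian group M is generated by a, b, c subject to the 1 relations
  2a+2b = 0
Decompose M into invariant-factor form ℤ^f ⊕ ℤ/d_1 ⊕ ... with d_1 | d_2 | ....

rank_ℚ(R)=1; free=3−1=2
SNF(R) diag = [2] → torsion [2]

Answer: M ≅ ℤ^2 ⊕ ℤ/2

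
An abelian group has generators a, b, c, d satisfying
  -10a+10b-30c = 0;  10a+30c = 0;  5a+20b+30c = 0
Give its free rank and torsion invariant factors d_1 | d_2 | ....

Answer: M ≅ ℤ^1 ⊕ ℤ/5 ⊕ ℤ/10 ⊕ ℤ/30

Derivation:
rank_ℚ(R)=3; free=4−3=1
SNF(R) diag = [5, 10, 30] → torsion [5, 10, 30]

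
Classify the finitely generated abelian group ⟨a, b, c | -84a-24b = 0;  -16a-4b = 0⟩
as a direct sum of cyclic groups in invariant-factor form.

Answer: M ≅ ℤ^1 ⊕ ℤ/4 ⊕ ℤ/12

Derivation:
rank_ℚ(R)=2; free=3−2=1
SNF(R) diag = [4, 12] → torsion [4, 12]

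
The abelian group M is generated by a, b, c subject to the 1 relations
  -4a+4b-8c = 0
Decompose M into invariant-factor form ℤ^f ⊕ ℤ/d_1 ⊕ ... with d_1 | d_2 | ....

rank_ℚ(R)=1; free=3−1=2
SNF(R) diag = [4] → torsion [4]

Answer: M ≅ ℤ^2 ⊕ ℤ/4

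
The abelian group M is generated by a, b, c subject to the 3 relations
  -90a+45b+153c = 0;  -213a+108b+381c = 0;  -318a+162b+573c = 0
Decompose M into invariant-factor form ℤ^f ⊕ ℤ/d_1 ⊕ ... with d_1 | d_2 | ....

Answer: M ≅ ℤ/3 ⊕ ℤ/9 ⊕ ℤ/27

Derivation:
rank_ℚ(R)=3; free=3−3=0
SNF(R) diag = [3, 9, 27] → torsion [3, 9, 27]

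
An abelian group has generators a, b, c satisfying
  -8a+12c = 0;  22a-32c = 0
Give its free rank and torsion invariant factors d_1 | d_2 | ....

rank_ℚ(R)=2; free=3−2=1
SNF(R) diag = [2, 4] → torsion [2, 4]

Answer: M ≅ ℤ^1 ⊕ ℤ/2 ⊕ ℤ/4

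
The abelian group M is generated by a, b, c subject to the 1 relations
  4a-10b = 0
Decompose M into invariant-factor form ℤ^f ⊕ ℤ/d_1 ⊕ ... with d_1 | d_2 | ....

Answer: M ≅ ℤ^2 ⊕ ℤ/2

Derivation:
rank_ℚ(R)=1; free=3−1=2
SNF(R) diag = [2] → torsion [2]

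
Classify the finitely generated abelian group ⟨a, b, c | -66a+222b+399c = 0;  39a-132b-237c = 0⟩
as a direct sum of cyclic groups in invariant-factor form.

rank_ℚ(R)=2; free=3−2=1
SNF(R) diag = [3, 9] → torsion [3, 9]

Answer: M ≅ ℤ^1 ⊕ ℤ/3 ⊕ ℤ/9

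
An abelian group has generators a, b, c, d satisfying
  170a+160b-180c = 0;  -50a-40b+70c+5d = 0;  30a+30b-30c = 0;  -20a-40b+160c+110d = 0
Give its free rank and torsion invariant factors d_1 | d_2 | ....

Answer: M ≅ ℤ/5 ⊕ ℤ/10 ⊕ ℤ/30 ⊕ ℤ/60

Derivation:
rank_ℚ(R)=4; free=4−4=0
SNF(R) diag = [5, 10, 30, 60] → torsion [5, 10, 30, 60]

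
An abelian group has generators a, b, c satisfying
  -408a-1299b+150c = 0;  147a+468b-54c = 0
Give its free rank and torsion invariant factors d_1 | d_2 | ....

rank_ℚ(R)=2; free=3−2=1
SNF(R) diag = [3, 3] → torsion [3, 3]

Answer: M ≅ ℤ^1 ⊕ ℤ/3 ⊕ ℤ/3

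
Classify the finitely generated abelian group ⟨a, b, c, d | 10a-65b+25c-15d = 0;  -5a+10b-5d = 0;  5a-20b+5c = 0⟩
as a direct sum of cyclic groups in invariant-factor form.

rank_ℚ(R)=3; free=4−3=1
SNF(R) diag = [5, 5, 5] → torsion [5, 5, 5]

Answer: M ≅ ℤ^1 ⊕ ℤ/5 ⊕ ℤ/5 ⊕ ℤ/5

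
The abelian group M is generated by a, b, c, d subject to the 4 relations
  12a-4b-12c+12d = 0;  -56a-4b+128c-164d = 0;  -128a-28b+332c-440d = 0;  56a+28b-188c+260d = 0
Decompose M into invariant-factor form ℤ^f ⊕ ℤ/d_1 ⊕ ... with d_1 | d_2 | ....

Answer: M ≅ ℤ/4 ⊕ ℤ/4 ⊕ ℤ/12 ⊕ ℤ/36

Derivation:
rank_ℚ(R)=4; free=4−4=0
SNF(R) diag = [4, 4, 12, 36] → torsion [4, 4, 12, 36]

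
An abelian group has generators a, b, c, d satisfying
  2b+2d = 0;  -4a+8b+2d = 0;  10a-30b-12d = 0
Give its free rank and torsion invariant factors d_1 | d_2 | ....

rank_ℚ(R)=3; free=4−3=1
SNF(R) diag = [2, 2, 6] → torsion [2, 2, 6]

Answer: M ≅ ℤ^1 ⊕ ℤ/2 ⊕ ℤ/2 ⊕ ℤ/6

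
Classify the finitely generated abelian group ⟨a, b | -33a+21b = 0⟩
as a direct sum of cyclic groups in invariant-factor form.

rank_ℚ(R)=1; free=2−1=1
SNF(R) diag = [3] → torsion [3]

Answer: M ≅ ℤ^1 ⊕ ℤ/3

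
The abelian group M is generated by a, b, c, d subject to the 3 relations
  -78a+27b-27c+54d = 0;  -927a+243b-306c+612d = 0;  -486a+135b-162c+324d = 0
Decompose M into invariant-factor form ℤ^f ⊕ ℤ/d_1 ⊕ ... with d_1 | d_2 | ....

rank_ℚ(R)=3; free=4−3=1
SNF(R) diag = [3, 9, 27] → torsion [3, 9, 27]

Answer: M ≅ ℤ^1 ⊕ ℤ/3 ⊕ ℤ/9 ⊕ ℤ/27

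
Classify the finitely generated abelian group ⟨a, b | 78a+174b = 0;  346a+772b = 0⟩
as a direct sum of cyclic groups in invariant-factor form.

rank_ℚ(R)=2; free=2−2=0
SNF(R) diag = [2, 6] → torsion [2, 6]

Answer: M ≅ ℤ/2 ⊕ ℤ/6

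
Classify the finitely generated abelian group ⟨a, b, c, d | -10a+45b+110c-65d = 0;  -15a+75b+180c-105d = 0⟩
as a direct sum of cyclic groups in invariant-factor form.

rank_ℚ(R)=2; free=4−2=2
SNF(R) diag = [5, 15] → torsion [5, 15]

Answer: M ≅ ℤ^2 ⊕ ℤ/5 ⊕ ℤ/15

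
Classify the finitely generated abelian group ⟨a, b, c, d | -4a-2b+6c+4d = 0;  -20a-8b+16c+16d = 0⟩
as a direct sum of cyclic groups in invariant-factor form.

Answer: M ≅ ℤ^2 ⊕ ℤ/2 ⊕ ℤ/4

Derivation:
rank_ℚ(R)=2; free=4−2=2
SNF(R) diag = [2, 4] → torsion [2, 4]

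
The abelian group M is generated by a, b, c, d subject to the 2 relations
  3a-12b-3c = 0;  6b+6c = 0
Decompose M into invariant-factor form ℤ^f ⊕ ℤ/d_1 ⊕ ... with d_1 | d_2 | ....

Answer: M ≅ ℤ^2 ⊕ ℤ/3 ⊕ ℤ/6

Derivation:
rank_ℚ(R)=2; free=4−2=2
SNF(R) diag = [3, 6] → torsion [3, 6]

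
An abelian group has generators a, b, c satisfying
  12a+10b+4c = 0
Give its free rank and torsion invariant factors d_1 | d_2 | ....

rank_ℚ(R)=1; free=3−1=2
SNF(R) diag = [2] → torsion [2]

Answer: M ≅ ℤ^2 ⊕ ℤ/2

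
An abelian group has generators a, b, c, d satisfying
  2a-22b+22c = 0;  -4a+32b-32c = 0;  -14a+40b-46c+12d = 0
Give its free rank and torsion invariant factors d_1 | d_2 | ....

Answer: M ≅ ℤ^1 ⊕ ℤ/2 ⊕ ℤ/6 ⊕ ℤ/12

Derivation:
rank_ℚ(R)=3; free=4−3=1
SNF(R) diag = [2, 6, 12] → torsion [2, 6, 12]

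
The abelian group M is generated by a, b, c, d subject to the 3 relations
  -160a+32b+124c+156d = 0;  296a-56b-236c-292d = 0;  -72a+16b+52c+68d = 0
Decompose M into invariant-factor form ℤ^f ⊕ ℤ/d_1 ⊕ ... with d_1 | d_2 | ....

Answer: M ≅ ℤ^1 ⊕ ℤ/4 ⊕ ℤ/8 ⊕ ℤ/8

Derivation:
rank_ℚ(R)=3; free=4−3=1
SNF(R) diag = [4, 8, 8] → torsion [4, 8, 8]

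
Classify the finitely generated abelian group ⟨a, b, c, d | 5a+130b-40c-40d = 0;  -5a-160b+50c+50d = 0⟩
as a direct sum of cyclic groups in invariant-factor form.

rank_ℚ(R)=2; free=4−2=2
SNF(R) diag = [5, 10] → torsion [5, 10]

Answer: M ≅ ℤ^2 ⊕ ℤ/5 ⊕ ℤ/10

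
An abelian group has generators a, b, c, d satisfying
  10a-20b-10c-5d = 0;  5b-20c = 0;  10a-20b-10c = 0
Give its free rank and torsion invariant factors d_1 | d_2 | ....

rank_ℚ(R)=3; free=4−3=1
SNF(R) diag = [5, 5, 10] → torsion [5, 5, 10]

Answer: M ≅ ℤ^1 ⊕ ℤ/5 ⊕ ℤ/5 ⊕ ℤ/10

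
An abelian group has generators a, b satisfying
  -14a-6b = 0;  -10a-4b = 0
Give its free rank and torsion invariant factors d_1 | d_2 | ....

Answer: M ≅ ℤ/2 ⊕ ℤ/2

Derivation:
rank_ℚ(R)=2; free=2−2=0
SNF(R) diag = [2, 2] → torsion [2, 2]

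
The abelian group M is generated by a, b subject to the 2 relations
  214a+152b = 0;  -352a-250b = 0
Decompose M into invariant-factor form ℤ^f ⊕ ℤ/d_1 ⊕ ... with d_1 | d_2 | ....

rank_ℚ(R)=2; free=2−2=0
SNF(R) diag = [2, 2] → torsion [2, 2]

Answer: M ≅ ℤ/2 ⊕ ℤ/2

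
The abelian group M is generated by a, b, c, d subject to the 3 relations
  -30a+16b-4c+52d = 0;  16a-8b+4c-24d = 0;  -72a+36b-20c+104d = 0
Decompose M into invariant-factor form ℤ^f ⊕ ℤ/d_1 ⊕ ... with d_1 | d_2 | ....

Answer: M ≅ ℤ^1 ⊕ ℤ/2 ⊕ ℤ/4 ⊕ ℤ/4

Derivation:
rank_ℚ(R)=3; free=4−3=1
SNF(R) diag = [2, 4, 4] → torsion [2, 4, 4]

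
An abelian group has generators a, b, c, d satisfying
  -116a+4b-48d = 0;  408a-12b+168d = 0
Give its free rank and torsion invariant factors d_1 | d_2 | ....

Answer: M ≅ ℤ^2 ⊕ ℤ/4 ⊕ ℤ/12

Derivation:
rank_ℚ(R)=2; free=4−2=2
SNF(R) diag = [4, 12] → torsion [4, 12]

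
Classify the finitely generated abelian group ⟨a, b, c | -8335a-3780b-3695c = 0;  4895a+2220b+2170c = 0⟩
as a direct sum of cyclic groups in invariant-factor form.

rank_ℚ(R)=2; free=3−2=1
SNF(R) diag = [5, 15] → torsion [5, 15]

Answer: M ≅ ℤ^1 ⊕ ℤ/5 ⊕ ℤ/15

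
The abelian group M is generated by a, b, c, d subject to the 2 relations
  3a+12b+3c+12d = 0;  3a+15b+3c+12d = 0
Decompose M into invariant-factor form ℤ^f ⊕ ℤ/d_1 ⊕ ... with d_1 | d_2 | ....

rank_ℚ(R)=2; free=4−2=2
SNF(R) diag = [3, 3] → torsion [3, 3]

Answer: M ≅ ℤ^2 ⊕ ℤ/3 ⊕ ℤ/3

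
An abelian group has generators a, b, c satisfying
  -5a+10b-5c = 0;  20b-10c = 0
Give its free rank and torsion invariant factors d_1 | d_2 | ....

Answer: M ≅ ℤ^1 ⊕ ℤ/5 ⊕ ℤ/10

Derivation:
rank_ℚ(R)=2; free=3−2=1
SNF(R) diag = [5, 10] → torsion [5, 10]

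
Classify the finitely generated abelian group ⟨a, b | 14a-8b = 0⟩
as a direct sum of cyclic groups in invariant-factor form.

rank_ℚ(R)=1; free=2−1=1
SNF(R) diag = [2] → torsion [2]

Answer: M ≅ ℤ^1 ⊕ ℤ/2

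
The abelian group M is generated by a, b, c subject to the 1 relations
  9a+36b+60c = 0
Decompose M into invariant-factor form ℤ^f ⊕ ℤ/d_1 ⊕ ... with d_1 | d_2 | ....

rank_ℚ(R)=1; free=3−1=2
SNF(R) diag = [3] → torsion [3]

Answer: M ≅ ℤ^2 ⊕ ℤ/3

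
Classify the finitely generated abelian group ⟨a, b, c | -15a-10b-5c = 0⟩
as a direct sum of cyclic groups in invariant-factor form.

Answer: M ≅ ℤ^2 ⊕ ℤ/5

Derivation:
rank_ℚ(R)=1; free=3−1=2
SNF(R) diag = [5] → torsion [5]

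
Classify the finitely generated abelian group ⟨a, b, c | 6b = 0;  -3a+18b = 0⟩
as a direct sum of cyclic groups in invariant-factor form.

Answer: M ≅ ℤ^1 ⊕ ℤ/3 ⊕ ℤ/6

Derivation:
rank_ℚ(R)=2; free=3−2=1
SNF(R) diag = [3, 6] → torsion [3, 6]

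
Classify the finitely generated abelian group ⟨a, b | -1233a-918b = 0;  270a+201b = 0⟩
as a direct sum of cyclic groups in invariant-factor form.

Answer: M ≅ ℤ/3 ⊕ ℤ/9

Derivation:
rank_ℚ(R)=2; free=2−2=0
SNF(R) diag = [3, 9] → torsion [3, 9]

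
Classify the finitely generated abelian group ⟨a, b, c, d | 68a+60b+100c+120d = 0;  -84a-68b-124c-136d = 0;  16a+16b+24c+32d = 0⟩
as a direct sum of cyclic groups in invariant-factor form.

Answer: M ≅ ℤ^1 ⊕ ℤ/4 ⊕ ℤ/8 ⊕ ℤ/8

Derivation:
rank_ℚ(R)=3; free=4−3=1
SNF(R) diag = [4, 8, 8] → torsion [4, 8, 8]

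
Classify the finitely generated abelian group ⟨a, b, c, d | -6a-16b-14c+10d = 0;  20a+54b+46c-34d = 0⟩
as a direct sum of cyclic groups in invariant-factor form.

rank_ℚ(R)=2; free=4−2=2
SNF(R) diag = [2, 2] → torsion [2, 2]

Answer: M ≅ ℤ^2 ⊕ ℤ/2 ⊕ ℤ/2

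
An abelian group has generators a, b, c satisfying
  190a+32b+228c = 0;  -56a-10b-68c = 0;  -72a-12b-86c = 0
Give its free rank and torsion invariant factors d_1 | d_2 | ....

rank_ℚ(R)=3; free=3−3=0
SNF(R) diag = [2, 2, 6] → torsion [2, 2, 6]

Answer: M ≅ ℤ/2 ⊕ ℤ/2 ⊕ ℤ/6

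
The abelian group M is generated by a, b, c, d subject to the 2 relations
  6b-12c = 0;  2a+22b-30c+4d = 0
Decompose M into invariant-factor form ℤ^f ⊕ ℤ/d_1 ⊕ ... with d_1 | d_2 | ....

rank_ℚ(R)=2; free=4−2=2
SNF(R) diag = [2, 6] → torsion [2, 6]

Answer: M ≅ ℤ^2 ⊕ ℤ/2 ⊕ ℤ/6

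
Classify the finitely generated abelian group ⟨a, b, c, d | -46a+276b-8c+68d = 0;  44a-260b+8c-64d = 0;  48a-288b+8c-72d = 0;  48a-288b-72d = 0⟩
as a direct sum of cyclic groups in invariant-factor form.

Answer: M ≅ ℤ/2 ⊕ ℤ/4 ⊕ ℤ/8 ⊕ ℤ/24

Derivation:
rank_ℚ(R)=4; free=4−4=0
SNF(R) diag = [2, 4, 8, 24] → torsion [2, 4, 8, 24]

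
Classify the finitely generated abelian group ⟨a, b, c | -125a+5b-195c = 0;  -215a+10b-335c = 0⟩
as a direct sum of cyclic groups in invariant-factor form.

Answer: M ≅ ℤ^1 ⊕ ℤ/5 ⊕ ℤ/5

Derivation:
rank_ℚ(R)=2; free=3−2=1
SNF(R) diag = [5, 5] → torsion [5, 5]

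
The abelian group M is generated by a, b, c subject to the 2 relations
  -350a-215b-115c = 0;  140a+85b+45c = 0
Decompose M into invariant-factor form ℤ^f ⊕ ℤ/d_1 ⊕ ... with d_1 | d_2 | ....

Answer: M ≅ ℤ^1 ⊕ ℤ/5 ⊕ ℤ/10

Derivation:
rank_ℚ(R)=2; free=3−2=1
SNF(R) diag = [5, 10] → torsion [5, 10]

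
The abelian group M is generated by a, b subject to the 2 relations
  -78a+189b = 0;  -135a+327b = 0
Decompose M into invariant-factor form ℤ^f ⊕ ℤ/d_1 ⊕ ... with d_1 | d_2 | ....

Answer: M ≅ ℤ/3 ⊕ ℤ/3

Derivation:
rank_ℚ(R)=2; free=2−2=0
SNF(R) diag = [3, 3] → torsion [3, 3]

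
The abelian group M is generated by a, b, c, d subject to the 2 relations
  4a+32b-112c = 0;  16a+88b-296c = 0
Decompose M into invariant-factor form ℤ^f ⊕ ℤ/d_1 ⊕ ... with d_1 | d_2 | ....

rank_ℚ(R)=2; free=4−2=2
SNF(R) diag = [4, 8] → torsion [4, 8]

Answer: M ≅ ℤ^2 ⊕ ℤ/4 ⊕ ℤ/8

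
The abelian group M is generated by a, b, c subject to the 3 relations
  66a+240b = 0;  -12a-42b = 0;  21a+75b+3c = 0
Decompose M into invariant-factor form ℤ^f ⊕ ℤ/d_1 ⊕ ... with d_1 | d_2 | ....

rank_ℚ(R)=3; free=3−3=0
SNF(R) diag = [3, 6, 18] → torsion [3, 6, 18]

Answer: M ≅ ℤ/3 ⊕ ℤ/6 ⊕ ℤ/18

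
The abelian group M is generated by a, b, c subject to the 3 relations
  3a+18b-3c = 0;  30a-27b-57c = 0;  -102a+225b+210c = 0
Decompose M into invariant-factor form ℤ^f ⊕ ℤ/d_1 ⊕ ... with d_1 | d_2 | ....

rank_ℚ(R)=3; free=3−3=0
SNF(R) diag = [3, 9, 27] → torsion [3, 9, 27]

Answer: M ≅ ℤ/3 ⊕ ℤ/9 ⊕ ℤ/27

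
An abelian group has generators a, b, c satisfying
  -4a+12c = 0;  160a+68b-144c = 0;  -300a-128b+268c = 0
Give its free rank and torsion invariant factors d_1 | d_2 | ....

rank_ℚ(R)=3; free=3−3=0
SNF(R) diag = [4, 4, 8] → torsion [4, 4, 8]

Answer: M ≅ ℤ/4 ⊕ ℤ/4 ⊕ ℤ/8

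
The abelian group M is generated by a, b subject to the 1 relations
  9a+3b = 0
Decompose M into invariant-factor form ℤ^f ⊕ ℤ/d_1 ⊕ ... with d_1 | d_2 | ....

rank_ℚ(R)=1; free=2−1=1
SNF(R) diag = [3] → torsion [3]

Answer: M ≅ ℤ^1 ⊕ ℤ/3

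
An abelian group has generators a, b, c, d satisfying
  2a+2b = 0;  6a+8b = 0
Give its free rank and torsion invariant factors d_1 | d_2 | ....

Answer: M ≅ ℤ^2 ⊕ ℤ/2 ⊕ ℤ/2

Derivation:
rank_ℚ(R)=2; free=4−2=2
SNF(R) diag = [2, 2] → torsion [2, 2]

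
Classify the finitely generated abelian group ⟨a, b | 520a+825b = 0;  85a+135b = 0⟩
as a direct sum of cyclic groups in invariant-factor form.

rank_ℚ(R)=2; free=2−2=0
SNF(R) diag = [5, 15] → torsion [5, 15]

Answer: M ≅ ℤ/5 ⊕ ℤ/15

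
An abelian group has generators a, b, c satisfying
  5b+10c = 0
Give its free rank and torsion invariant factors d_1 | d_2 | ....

Answer: M ≅ ℤ^2 ⊕ ℤ/5

Derivation:
rank_ℚ(R)=1; free=3−1=2
SNF(R) diag = [5] → torsion [5]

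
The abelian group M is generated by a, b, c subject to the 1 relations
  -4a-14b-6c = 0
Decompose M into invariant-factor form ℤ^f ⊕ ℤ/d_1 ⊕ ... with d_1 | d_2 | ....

Answer: M ≅ ℤ^2 ⊕ ℤ/2

Derivation:
rank_ℚ(R)=1; free=3−1=2
SNF(R) diag = [2] → torsion [2]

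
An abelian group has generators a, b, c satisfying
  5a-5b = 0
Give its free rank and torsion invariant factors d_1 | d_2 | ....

Answer: M ≅ ℤ^2 ⊕ ℤ/5

Derivation:
rank_ℚ(R)=1; free=3−1=2
SNF(R) diag = [5] → torsion [5]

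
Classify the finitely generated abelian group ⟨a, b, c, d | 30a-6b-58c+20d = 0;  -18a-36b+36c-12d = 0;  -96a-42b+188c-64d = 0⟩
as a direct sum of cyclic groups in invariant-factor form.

rank_ℚ(R)=3; free=4−3=1
SNF(R) diag = [2, 6, 18] → torsion [2, 6, 18]

Answer: M ≅ ℤ^1 ⊕ ℤ/2 ⊕ ℤ/6 ⊕ ℤ/18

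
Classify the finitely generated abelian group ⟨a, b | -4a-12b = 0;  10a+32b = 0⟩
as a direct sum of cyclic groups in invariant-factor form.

rank_ℚ(R)=2; free=2−2=0
SNF(R) diag = [2, 4] → torsion [2, 4]

Answer: M ≅ ℤ/2 ⊕ ℤ/4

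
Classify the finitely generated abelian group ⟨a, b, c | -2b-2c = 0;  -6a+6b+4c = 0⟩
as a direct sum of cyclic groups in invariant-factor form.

rank_ℚ(R)=2; free=3−2=1
SNF(R) diag = [2, 2] → torsion [2, 2]

Answer: M ≅ ℤ^1 ⊕ ℤ/2 ⊕ ℤ/2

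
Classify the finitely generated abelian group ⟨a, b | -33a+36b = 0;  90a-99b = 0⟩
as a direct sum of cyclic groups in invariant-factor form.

Answer: M ≅ ℤ/3 ⊕ ℤ/9

Derivation:
rank_ℚ(R)=2; free=2−2=0
SNF(R) diag = [3, 9] → torsion [3, 9]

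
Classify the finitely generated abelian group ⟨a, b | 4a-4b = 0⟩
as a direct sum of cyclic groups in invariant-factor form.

rank_ℚ(R)=1; free=2−1=1
SNF(R) diag = [4] → torsion [4]

Answer: M ≅ ℤ^1 ⊕ ℤ/4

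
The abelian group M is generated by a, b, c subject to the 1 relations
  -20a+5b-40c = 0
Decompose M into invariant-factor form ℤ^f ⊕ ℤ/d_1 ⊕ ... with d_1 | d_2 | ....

rank_ℚ(R)=1; free=3−1=2
SNF(R) diag = [5] → torsion [5]

Answer: M ≅ ℤ^2 ⊕ ℤ/5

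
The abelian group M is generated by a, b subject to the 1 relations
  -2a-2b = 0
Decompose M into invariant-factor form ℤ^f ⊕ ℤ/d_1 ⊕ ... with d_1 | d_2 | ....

rank_ℚ(R)=1; free=2−1=1
SNF(R) diag = [2] → torsion [2]

Answer: M ≅ ℤ^1 ⊕ ℤ/2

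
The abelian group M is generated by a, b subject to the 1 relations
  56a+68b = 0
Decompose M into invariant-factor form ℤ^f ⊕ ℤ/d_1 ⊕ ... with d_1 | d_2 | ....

Answer: M ≅ ℤ^1 ⊕ ℤ/4

Derivation:
rank_ℚ(R)=1; free=2−1=1
SNF(R) diag = [4] → torsion [4]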